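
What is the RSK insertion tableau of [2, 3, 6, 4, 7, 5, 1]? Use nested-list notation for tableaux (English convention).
P = [[1, 3, 4, 5], [2, 7], [6]]

Insert 2: appended to row 1. P = [[2]].
Insert 3: appended to row 1. P = [[2, 3]].
Insert 6: appended to row 1. P = [[2, 3, 6]].
Insert 4: 4 bumps 6 from row 1; 6 starts row 2. P = [[2, 3, 4], [6]].
Insert 7: appended to row 1. P = [[2, 3, 4, 7], [6]].
Insert 5: 5 bumps 7 from row 1; 7 appends to row 2. P = [[2, 3, 4, 5], [6, 7]].
Insert 1: 1 bumps 2 from row 1; 2 bumps 6 from row 2; 6 starts row 3. P = [[1, 3, 4, 5], [2, 7], [6]].

So P = [[1, 3, 4, 5], [2, 7], [6]].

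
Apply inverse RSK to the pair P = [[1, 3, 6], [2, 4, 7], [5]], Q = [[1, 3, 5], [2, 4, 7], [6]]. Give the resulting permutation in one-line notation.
2 1 5 4 7 3 6

Reverse the RSK construction: for i from n down to 1, find the cell of Q containing i, remove the entry at that cell from P, and reverse-bump it up through P; the value ejected from row 1 is w(i).

Step i=7: Q has 7 at row 2, column 3; remove 7 from row 2 of P and reverse-bump: 7 enters row 1 and ejects 6. So w(7) = 6. P is now [[1, 3, 7], [2, 4], [5]].
Step i=6: Q has 6 at row 3, column 1; remove 5 from row 3 of P and reverse-bump: 5 enters row 2 and ejects 4; 4 enters row 1 and ejects 3. So w(6) = 3. P is now [[1, 4, 7], [2, 5]].
Step i=5: Q has 5 at row 1, column 3; remove that cell from P, ejecting 7. So w(5) = 7. P is now [[1, 4], [2, 5]].
Step i=4: Q has 4 at row 2, column 2; remove 5 from row 2 of P and reverse-bump: 5 enters row 1 and ejects 4. So w(4) = 4. P is now [[1, 5], [2]].
Step i=3: Q has 3 at row 1, column 2; remove that cell from P, ejecting 5. So w(3) = 5. P is now [[1], [2]].
Step i=2: Q has 2 at row 2, column 1; remove 2 from row 2 of P and reverse-bump: 2 enters row 1 and ejects 1. So w(2) = 1. P is now [[2]].
Step i=1: Q has 1 at row 1, column 1; remove that cell from P, ejecting 2. So w(1) = 2. P is now [].

So w = 2 1 5 4 7 3 6.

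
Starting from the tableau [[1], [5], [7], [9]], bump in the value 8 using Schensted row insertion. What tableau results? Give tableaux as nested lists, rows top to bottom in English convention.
[[1, 8], [5], [7], [9]]

8 is larger than every entry of row 1, so it is appended to row 1. The new tableau is [[1, 8], [5], [7], [9]].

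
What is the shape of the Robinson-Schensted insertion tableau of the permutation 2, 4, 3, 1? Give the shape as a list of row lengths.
RSK row insertion gives P = [[1, 3], [2], [4]], which has shape [2, 1, 1].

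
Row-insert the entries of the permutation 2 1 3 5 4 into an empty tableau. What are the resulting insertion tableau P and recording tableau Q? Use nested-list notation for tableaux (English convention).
Insert each entry of the permutation into P by Schensted row insertion, recording in Q the position of each new cell.

Insert 2: appended to row 1. P = [[2]], Q = [[1]].
Insert 1: 1 bumps 2 from row 1; 2 starts row 2. P = [[1], [2]], Q = [[1], [2]].
Insert 3: appended to row 1. P = [[1, 3], [2]], Q = [[1, 3], [2]].
Insert 5: appended to row 1. P = [[1, 3, 5], [2]], Q = [[1, 3, 4], [2]].
Insert 4: 4 bumps 5 from row 1; 5 appends to row 2. P = [[1, 3, 4], [2, 5]], Q = [[1, 3, 4], [2, 5]].

So P = [[1, 3, 4], [2, 5]], Q = [[1, 3, 4], [2, 5]].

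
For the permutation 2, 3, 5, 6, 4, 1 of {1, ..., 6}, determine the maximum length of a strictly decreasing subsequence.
3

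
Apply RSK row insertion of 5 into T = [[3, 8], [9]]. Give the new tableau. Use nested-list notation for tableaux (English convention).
In row 1, 5 replaces 8 (the leftmost entry greater than 5); 8 is bumped to row 2. In row 2, 8 replaces 9 (the leftmost entry greater than 8); 9 is bumped to row 3. 9 starts a new row 3. The new tableau is [[3, 5], [8], [9]].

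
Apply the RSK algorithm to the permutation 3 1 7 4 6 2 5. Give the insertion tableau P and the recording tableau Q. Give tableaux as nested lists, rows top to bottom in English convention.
P = [[1, 2, 5], [3, 4, 6], [7]], Q = [[1, 3, 5], [2, 4, 7], [6]]

Insert each entry of the permutation into P by Schensted row insertion, recording in Q the position of each new cell.

Insert 3: appended to row 1. P = [[3]].
Insert 1: 1 bumps 3 from row 1; 3 starts row 2. P = [[1], [3]].
Insert 7: appended to row 1. P = [[1, 7], [3]].
Insert 4: 4 bumps 7 from row 1; 7 appends to row 2. P = [[1, 4], [3, 7]].
Insert 6: appended to row 1. P = [[1, 4, 6], [3, 7]].
Insert 2: 2 bumps 4 from row 1; 4 bumps 7 from row 2; 7 starts row 3. P = [[1, 2, 6], [3, 4], [7]].
Insert 5: 5 bumps 6 from row 1; 6 appends to row 2. P = [[1, 2, 5], [3, 4, 6], [7]].

So P = [[1, 2, 5], [3, 4, 6], [7]], Q = [[1, 3, 5], [2, 4, 7], [6]].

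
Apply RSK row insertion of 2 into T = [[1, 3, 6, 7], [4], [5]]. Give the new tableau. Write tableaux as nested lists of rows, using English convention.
[[1, 2, 6, 7], [3], [4], [5]]

In row 1, 2 replaces 3 (the leftmost entry greater than 2); 3 is bumped to row 2. In row 2, 3 replaces 4 (the leftmost entry greater than 3); 4 is bumped to row 3. In row 3, 4 replaces 5 (the leftmost entry greater than 4); 5 is bumped to row 4. 5 starts a new row 4. The new tableau is [[1, 2, 6, 7], [3], [4], [5]].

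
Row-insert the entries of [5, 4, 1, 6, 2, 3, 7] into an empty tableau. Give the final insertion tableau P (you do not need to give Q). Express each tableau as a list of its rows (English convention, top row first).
P = [[1, 2, 3, 7], [4, 6], [5]]

Insert 5: appended to row 1. P = [[5]].
Insert 4: 4 bumps 5 from row 1; 5 starts row 2. P = [[4], [5]].
Insert 1: 1 bumps 4 from row 1; 4 bumps 5 from row 2; 5 starts row 3. P = [[1], [4], [5]].
Insert 6: appended to row 1. P = [[1, 6], [4], [5]].
Insert 2: 2 bumps 6 from row 1; 6 appends to row 2. P = [[1, 2], [4, 6], [5]].
Insert 3: appended to row 1. P = [[1, 2, 3], [4, 6], [5]].
Insert 7: appended to row 1. P = [[1, 2, 3, 7], [4, 6], [5]].

So P = [[1, 2, 3, 7], [4, 6], [5]].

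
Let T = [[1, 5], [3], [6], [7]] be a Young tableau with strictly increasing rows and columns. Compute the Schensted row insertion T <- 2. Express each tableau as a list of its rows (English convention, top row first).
In row 1, 2 replaces 5 (the leftmost entry greater than 2); 5 is bumped to row 2. 5 is appended to row 2. The new tableau is [[1, 2], [3, 5], [6], [7]].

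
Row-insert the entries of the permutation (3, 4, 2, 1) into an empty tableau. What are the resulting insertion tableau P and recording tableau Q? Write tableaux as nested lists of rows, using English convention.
Insert each entry of the permutation into P by Schensted row insertion, recording in Q the position of each new cell.

Insert 3: appended to row 1. P = [[3]], Q = [[1]].
Insert 4: appended to row 1. P = [[3, 4]], Q = [[1, 2]].
Insert 2: 2 bumps 3 from row 1; 3 starts row 2. P = [[2, 4], [3]], Q = [[1, 2], [3]].
Insert 1: 1 bumps 2 from row 1; 2 bumps 3 from row 2; 3 starts row 3. P = [[1, 4], [2], [3]], Q = [[1, 2], [3], [4]].

So P = [[1, 4], [2], [3]], Q = [[1, 2], [3], [4]].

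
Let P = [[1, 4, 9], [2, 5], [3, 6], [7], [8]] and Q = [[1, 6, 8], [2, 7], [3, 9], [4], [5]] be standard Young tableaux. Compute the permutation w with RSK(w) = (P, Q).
Reverse RSK: for i = n, n-1, ..., 1, locate i in Q, remove the corresponding corner cell from P, and reverse-bump its entry up through P; the value ejected from row 1 is w(i).

So w = 8 7 3 2 1 6 5 9 4.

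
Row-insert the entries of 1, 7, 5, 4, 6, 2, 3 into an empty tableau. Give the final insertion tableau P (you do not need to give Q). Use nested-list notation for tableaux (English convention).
P = [[1, 2, 3], [4, 6], [5], [7]]

Insert 1: appended to row 1. P = [[1]].
Insert 7: appended to row 1. P = [[1, 7]].
Insert 5: 5 bumps 7 from row 1; 7 starts row 2. P = [[1, 5], [7]].
Insert 4: 4 bumps 5 from row 1; 5 bumps 7 from row 2; 7 starts row 3. P = [[1, 4], [5], [7]].
Insert 6: appended to row 1. P = [[1, 4, 6], [5], [7]].
Insert 2: 2 bumps 4 from row 1; 4 bumps 5 from row 2; 5 bumps 7 from row 3; 7 starts row 4. P = [[1, 2, 6], [4], [5], [7]].
Insert 3: 3 bumps 6 from row 1; 6 appends to row 2. P = [[1, 2, 3], [4, 6], [5], [7]].

So P = [[1, 2, 3], [4, 6], [5], [7]].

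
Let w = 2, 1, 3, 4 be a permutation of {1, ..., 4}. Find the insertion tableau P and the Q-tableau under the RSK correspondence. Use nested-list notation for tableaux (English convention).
Insert each entry of the permutation into P by Schensted row insertion, recording in Q the position of each new cell.

Insert 2: appended to row 1. P = [[2]].
Insert 1: 1 bumps 2 from row 1; 2 starts row 2. P = [[1], [2]].
Insert 3: appended to row 1. P = [[1, 3], [2]].
Insert 4: appended to row 1. P = [[1, 3, 4], [2]].

So P = [[1, 3, 4], [2]], Q = [[1, 3, 4], [2]].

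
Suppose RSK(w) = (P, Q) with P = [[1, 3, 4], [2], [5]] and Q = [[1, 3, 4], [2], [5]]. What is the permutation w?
Reverse the RSK construction: for i from n down to 1, find the cell of Q containing i, remove the entry at that cell from P, and reverse-bump it up through P; the value ejected from row 1 is w(i).

Step i=5: Q has 5 at row 3, column 1; remove 5 from row 3 of P and reverse-bump: 5 enters row 2 and ejects 2; 2 enters row 1 and ejects 1. So w(5) = 1. P is now [[2, 3, 4], [5]].
Step i=4: Q has 4 at row 1, column 3; remove that cell from P, ejecting 4. So w(4) = 4. P is now [[2, 3], [5]].
Step i=3: Q has 3 at row 1, column 2; remove that cell from P, ejecting 3. So w(3) = 3. P is now [[2], [5]].
Step i=2: Q has 2 at row 2, column 1; remove 5 from row 2 of P and reverse-bump: 5 enters row 1 and ejects 2. So w(2) = 2. P is now [[5]].
Step i=1: Q has 1 at row 1, column 1; remove that cell from P, ejecting 5. So w(1) = 5. P is now [].

So w = 5 2 3 4 1.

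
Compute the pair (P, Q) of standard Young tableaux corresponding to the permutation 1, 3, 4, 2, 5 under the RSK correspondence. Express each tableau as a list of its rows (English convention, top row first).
Insert each entry of the permutation into P by Schensted row insertion, recording in Q the position of each new cell.

Insert 1: appended to row 1. P = [[1]].
Insert 3: appended to row 1. P = [[1, 3]].
Insert 4: appended to row 1. P = [[1, 3, 4]].
Insert 2: 2 bumps 3 from row 1; 3 starts row 2. P = [[1, 2, 4], [3]].
Insert 5: appended to row 1. P = [[1, 2, 4, 5], [3]].

So P = [[1, 2, 4, 5], [3]], Q = [[1, 2, 3, 5], [4]].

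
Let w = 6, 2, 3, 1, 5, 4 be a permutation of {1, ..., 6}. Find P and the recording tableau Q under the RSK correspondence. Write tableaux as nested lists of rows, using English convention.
Insert each entry of the permutation into P by Schensted row insertion, recording in Q the position of each new cell.

Insert 6: appended to row 1. P = [[6]].
Insert 2: 2 bumps 6 from row 1; 6 starts row 2. P = [[2], [6]].
Insert 3: appended to row 1. P = [[2, 3], [6]].
Insert 1: 1 bumps 2 from row 1; 2 bumps 6 from row 2; 6 starts row 3. P = [[1, 3], [2], [6]].
Insert 5: appended to row 1. P = [[1, 3, 5], [2], [6]].
Insert 4: 4 bumps 5 from row 1; 5 appends to row 2. P = [[1, 3, 4], [2, 5], [6]].

So P = [[1, 3, 4], [2, 5], [6]], Q = [[1, 3, 5], [2, 6], [4]].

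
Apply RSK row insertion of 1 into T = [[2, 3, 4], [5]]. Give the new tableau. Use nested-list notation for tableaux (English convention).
[[1, 3, 4], [2], [5]]

In row 1, 1 replaces 2 (the leftmost entry greater than 1); 2 is bumped to row 2. In row 2, 2 replaces 5 (the leftmost entry greater than 2); 5 is bumped to row 3. 5 starts a new row 3. The new tableau is [[1, 3, 4], [2], [5]].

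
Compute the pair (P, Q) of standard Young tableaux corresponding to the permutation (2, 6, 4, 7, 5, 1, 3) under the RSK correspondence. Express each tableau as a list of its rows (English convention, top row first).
P = [[1, 3, 5], [2, 4], [6, 7]], Q = [[1, 2, 4], [3, 5], [6, 7]]

Insert each entry of the permutation into P by Schensted row insertion, recording in Q the position of each new cell.

Insert 2: appended to row 1. P = [[2]], Q = [[1]].
Insert 6: appended to row 1. P = [[2, 6]], Q = [[1, 2]].
Insert 4: 4 bumps 6 from row 1; 6 starts row 2. P = [[2, 4], [6]], Q = [[1, 2], [3]].
Insert 7: appended to row 1. P = [[2, 4, 7], [6]], Q = [[1, 2, 4], [3]].
Insert 5: 5 bumps 7 from row 1; 7 appends to row 2. P = [[2, 4, 5], [6, 7]], Q = [[1, 2, 4], [3, 5]].
Insert 1: 1 bumps 2 from row 1; 2 bumps 6 from row 2; 6 starts row 3. P = [[1, 4, 5], [2, 7], [6]], Q = [[1, 2, 4], [3, 5], [6]].
Insert 3: 3 bumps 4 from row 1; 4 bumps 7 from row 2; 7 appends to row 3. P = [[1, 3, 5], [2, 4], [6, 7]], Q = [[1, 2, 4], [3, 5], [6, 7]].

So P = [[1, 3, 5], [2, 4], [6, 7]], Q = [[1, 2, 4], [3, 5], [6, 7]].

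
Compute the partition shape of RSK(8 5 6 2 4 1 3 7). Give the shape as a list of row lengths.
[3, 2, 2, 1]

RSK row insertion gives P = [[1, 3, 7], [2, 4], [5, 6], [8]], which has shape [3, 2, 2, 1].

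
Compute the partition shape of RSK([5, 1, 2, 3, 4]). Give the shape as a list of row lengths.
Row-insert each entry into an empty tableau.

After inserting 5: P = [[5]].
After inserting 1: P = [[1], [5]].
After inserting 2: P = [[1, 2], [5]].
After inserting 3: P = [[1, 2, 3], [5]].
After inserting 4: P = [[1, 2, 3, 4], [5]].

The final insertion tableau P = [[1, 2, 3, 4], [5]] has shape [4, 1].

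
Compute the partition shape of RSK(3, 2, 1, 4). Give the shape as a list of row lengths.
[2, 1, 1]

Row-insert each entry into an empty tableau.

After inserting 3: P = [[3]].
After inserting 2: P = [[2], [3]].
After inserting 1: P = [[1], [2], [3]].
After inserting 4: P = [[1, 4], [2], [3]].

The final insertion tableau P = [[1, 4], [2], [3]] has shape [2, 1, 1].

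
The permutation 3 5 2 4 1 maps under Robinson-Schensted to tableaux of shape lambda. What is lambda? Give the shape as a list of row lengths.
[2, 2, 1]

RSK row insertion gives P = [[1, 4], [2, 5], [3]], which has shape [2, 2, 1].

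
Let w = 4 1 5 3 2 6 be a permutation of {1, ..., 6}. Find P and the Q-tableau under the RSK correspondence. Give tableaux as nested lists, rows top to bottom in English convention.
P = [[1, 2, 6], [3, 5], [4]], Q = [[1, 3, 6], [2, 4], [5]]

Insert each entry of the permutation into P by Schensted row insertion, recording in Q the position of each new cell.

Insert 4: appended to row 1. P = [[4]], Q = [[1]].
Insert 1: 1 bumps 4 from row 1; 4 starts row 2. P = [[1], [4]], Q = [[1], [2]].
Insert 5: appended to row 1. P = [[1, 5], [4]], Q = [[1, 3], [2]].
Insert 3: 3 bumps 5 from row 1; 5 appends to row 2. P = [[1, 3], [4, 5]], Q = [[1, 3], [2, 4]].
Insert 2: 2 bumps 3 from row 1; 3 bumps 4 from row 2; 4 starts row 3. P = [[1, 2], [3, 5], [4]], Q = [[1, 3], [2, 4], [5]].
Insert 6: appended to row 1. P = [[1, 2, 6], [3, 5], [4]], Q = [[1, 3, 6], [2, 4], [5]].

So P = [[1, 2, 6], [3, 5], [4]], Q = [[1, 3, 6], [2, 4], [5]].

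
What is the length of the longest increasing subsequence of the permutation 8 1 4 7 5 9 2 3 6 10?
5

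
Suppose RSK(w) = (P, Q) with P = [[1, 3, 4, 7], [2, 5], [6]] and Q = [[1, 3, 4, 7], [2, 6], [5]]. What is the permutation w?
6 2 3 5 1 4 7

Reverse the RSK construction: for i from n down to 1, find the cell of Q containing i, remove the entry at that cell from P, and reverse-bump it up through P; the value ejected from row 1 is w(i).

Step i=7: Q has 7 at row 1, column 4; remove that cell from P, ejecting 7. So w(7) = 7. P is now [[1, 3, 4], [2, 5], [6]].
Step i=6: Q has 6 at row 2, column 2; remove 5 from row 2 of P and reverse-bump: 5 enters row 1 and ejects 4. So w(6) = 4. P is now [[1, 3, 5], [2], [6]].
Step i=5: Q has 5 at row 3, column 1; remove 6 from row 3 of P and reverse-bump: 6 enters row 2 and ejects 2; 2 enters row 1 and ejects 1. So w(5) = 1. P is now [[2, 3, 5], [6]].
Step i=4: Q has 4 at row 1, column 3; remove that cell from P, ejecting 5. So w(4) = 5. P is now [[2, 3], [6]].
Step i=3: Q has 3 at row 1, column 2; remove that cell from P, ejecting 3. So w(3) = 3. P is now [[2], [6]].
Step i=2: Q has 2 at row 2, column 1; remove 6 from row 2 of P and reverse-bump: 6 enters row 1 and ejects 2. So w(2) = 2. P is now [[6]].
Step i=1: Q has 1 at row 1, column 1; remove that cell from P, ejecting 6. So w(1) = 6. P is now [].

So w = 6 2 3 5 1 4 7.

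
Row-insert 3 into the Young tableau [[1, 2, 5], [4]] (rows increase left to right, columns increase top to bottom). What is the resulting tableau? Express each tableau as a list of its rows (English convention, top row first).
[[1, 2, 3], [4, 5]]

In row 1, 3 replaces 5 (the leftmost entry greater than 3); 5 is bumped to row 2. 5 is appended to row 2. The new tableau is [[1, 2, 3], [4, 5]].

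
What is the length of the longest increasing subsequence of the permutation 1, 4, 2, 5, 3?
3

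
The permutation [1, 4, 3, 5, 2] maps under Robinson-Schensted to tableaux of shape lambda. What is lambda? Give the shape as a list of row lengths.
RSK row insertion gives P = [[1, 2, 5], [3], [4]], which has shape [3, 1, 1].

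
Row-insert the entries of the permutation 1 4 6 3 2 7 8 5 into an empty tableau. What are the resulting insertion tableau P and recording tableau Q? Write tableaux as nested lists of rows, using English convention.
P = [[1, 2, 5, 7, 8], [3, 6], [4]], Q = [[1, 2, 3, 6, 7], [4, 8], [5]]

Insert each entry of the permutation into P by Schensted row insertion, recording in Q the position of each new cell.

Insert 1: appended to row 1. P = [[1]], Q = [[1]].
Insert 4: appended to row 1. P = [[1, 4]], Q = [[1, 2]].
Insert 6: appended to row 1. P = [[1, 4, 6]], Q = [[1, 2, 3]].
Insert 3: 3 bumps 4 from row 1; 4 starts row 2. P = [[1, 3, 6], [4]], Q = [[1, 2, 3], [4]].
Insert 2: 2 bumps 3 from row 1; 3 bumps 4 from row 2; 4 starts row 3. P = [[1, 2, 6], [3], [4]], Q = [[1, 2, 3], [4], [5]].
Insert 7: appended to row 1. P = [[1, 2, 6, 7], [3], [4]], Q = [[1, 2, 3, 6], [4], [5]].
Insert 8: appended to row 1. P = [[1, 2, 6, 7, 8], [3], [4]], Q = [[1, 2, 3, 6, 7], [4], [5]].
Insert 5: 5 bumps 6 from row 1; 6 appends to row 2. P = [[1, 2, 5, 7, 8], [3, 6], [4]], Q = [[1, 2, 3, 6, 7], [4, 8], [5]].

So P = [[1, 2, 5, 7, 8], [3, 6], [4]], Q = [[1, 2, 3, 6, 7], [4, 8], [5]].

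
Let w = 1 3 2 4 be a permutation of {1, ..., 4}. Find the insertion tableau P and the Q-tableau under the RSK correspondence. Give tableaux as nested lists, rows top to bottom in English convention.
P = [[1, 2, 4], [3]], Q = [[1, 2, 4], [3]]

Insert each entry of the permutation into P by Schensted row insertion, recording in Q the position of each new cell.

After inserting 1: P = [[1]].
After inserting 3: P = [[1, 3]].
After inserting 2: P = [[1, 2], [3]].
After inserting 4: P = [[1, 2, 4], [3]].

So P = [[1, 2, 4], [3]], Q = [[1, 2, 4], [3]].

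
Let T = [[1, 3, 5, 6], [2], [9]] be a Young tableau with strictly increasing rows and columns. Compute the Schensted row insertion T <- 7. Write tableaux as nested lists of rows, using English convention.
[[1, 3, 5, 6, 7], [2], [9]]

7 is larger than every entry of row 1, so it is appended to row 1. The new tableau is [[1, 3, 5, 6, 7], [2], [9]].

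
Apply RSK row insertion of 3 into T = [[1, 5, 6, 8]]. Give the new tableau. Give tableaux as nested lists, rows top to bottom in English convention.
In row 1, 3 replaces 5 (the leftmost entry greater than 3); 5 is bumped to row 2. 5 starts a new row 2. The new tableau is [[1, 3, 6, 8], [5]].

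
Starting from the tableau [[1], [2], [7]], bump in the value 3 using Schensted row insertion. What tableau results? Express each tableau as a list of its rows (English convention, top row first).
3 is larger than every entry of row 1, so it is appended to row 1. The new tableau is [[1, 3], [2], [7]].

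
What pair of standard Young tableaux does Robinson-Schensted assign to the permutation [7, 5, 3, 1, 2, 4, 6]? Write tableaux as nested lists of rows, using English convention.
P = [[1, 2, 4, 6], [3], [5], [7]], Q = [[1, 5, 6, 7], [2], [3], [4]]

Insert each entry of the permutation into P by Schensted row insertion, recording in Q the position of each new cell.

After inserting 7: P = [[7]].
After inserting 5: P = [[5], [7]].
After inserting 3: P = [[3], [5], [7]].
After inserting 1: P = [[1], [3], [5], [7]].
After inserting 2: P = [[1, 2], [3], [5], [7]].
After inserting 4: P = [[1, 2, 4], [3], [5], [7]].
After inserting 6: P = [[1, 2, 4, 6], [3], [5], [7]].

So P = [[1, 2, 4, 6], [3], [5], [7]], Q = [[1, 5, 6, 7], [2], [3], [4]].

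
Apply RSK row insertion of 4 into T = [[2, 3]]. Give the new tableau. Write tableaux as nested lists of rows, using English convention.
[[2, 3, 4]]

4 is larger than every entry of row 1, so it is appended to row 1. The new tableau is [[2, 3, 4]].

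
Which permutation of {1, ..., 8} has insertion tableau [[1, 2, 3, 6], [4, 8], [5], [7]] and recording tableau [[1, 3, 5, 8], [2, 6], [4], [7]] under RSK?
Reverse the RSK construction: for i from n down to 1, find the cell of Q containing i, remove the entry at that cell from P, and reverse-bump it up through P; the value ejected from row 1 is w(i).

Step i=8: Q has 8 at row 1, column 4; remove that cell from P, ejecting 6. So w(8) = 6. P is now [[1, 2, 3], [4, 8], [5], [7]].
Step i=7: Q has 7 at row 4, column 1; remove 7 from row 4 of P and reverse-bump: 7 enters row 3 and ejects 5; 5 enters row 2 and ejects 4; 4 enters row 1 and ejects 3. So w(7) = 3. P is now [[1, 2, 4], [5, 8], [7]].
Step i=6: Q has 6 at row 2, column 2; remove 8 from row 2 of P and reverse-bump: 8 enters row 1 and ejects 4. So w(6) = 4. P is now [[1, 2, 8], [5], [7]].
Step i=5: Q has 5 at row 1, column 3; remove that cell from P, ejecting 8. So w(5) = 8. P is now [[1, 2], [5], [7]].
Step i=4: Q has 4 at row 3, column 1; remove 7 from row 3 of P and reverse-bump: 7 enters row 2 and ejects 5; 5 enters row 1 and ejects 2. So w(4) = 2. P is now [[1, 5], [7]].
Step i=3: Q has 3 at row 1, column 2; remove that cell from P, ejecting 5. So w(3) = 5. P is now [[1], [7]].
Step i=2: Q has 2 at row 2, column 1; remove 7 from row 2 of P and reverse-bump: 7 enters row 1 and ejects 1. So w(2) = 1. P is now [[7]].
Step i=1: Q has 1 at row 1, column 1; remove that cell from P, ejecting 7. So w(1) = 7. P is now [].

So w = 7 1 5 2 8 4 3 6.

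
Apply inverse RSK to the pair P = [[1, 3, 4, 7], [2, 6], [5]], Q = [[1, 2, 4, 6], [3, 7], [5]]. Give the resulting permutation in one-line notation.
Reverse RSK: for i = n, n-1, ..., 1, locate i in Q, remove the corresponding corner cell from P, and reverse-bump its entry up through P; the value ejected from row 1 is w(i).

So w = 2 5 3 6 1 7 4.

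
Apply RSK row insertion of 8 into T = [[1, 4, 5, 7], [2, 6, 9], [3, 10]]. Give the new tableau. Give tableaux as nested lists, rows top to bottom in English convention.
[[1, 4, 5, 7, 8], [2, 6, 9], [3, 10]]

8 is larger than every entry of row 1, so it is appended to row 1. The new tableau is [[1, 4, 5, 7, 8], [2, 6, 9], [3, 10]].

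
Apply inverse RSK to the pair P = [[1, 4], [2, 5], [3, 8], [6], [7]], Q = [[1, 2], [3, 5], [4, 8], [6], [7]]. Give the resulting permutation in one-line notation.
7 8 6 3 5 2 1 4

Reverse the RSK construction: for i from n down to 1, find the cell of Q containing i, remove the entry at that cell from P, and reverse-bump it up through P; the value ejected from row 1 is w(i).

Step i=8: Q has 8 at row 3, column 2; remove 8 from row 3 of P and reverse-bump: 8 enters row 2 and ejects 5; 5 enters row 1 and ejects 4. So w(8) = 4. P is now [[1, 5], [2, 8], [3], [6], [7]].
Step i=7: Q has 7 at row 5, column 1; remove 7 from row 5 of P and reverse-bump: 7 enters row 4 and ejects 6; 6 enters row 3 and ejects 3; 3 enters row 2 and ejects 2; 2 enters row 1 and ejects 1. So w(7) = 1. P is now [[2, 5], [3, 8], [6], [7]].
Step i=6: Q has 6 at row 4, column 1; remove 7 from row 4 of P and reverse-bump: 7 enters row 3 and ejects 6; 6 enters row 2 and ejects 3; 3 enters row 1 and ejects 2. So w(6) = 2. P is now [[3, 5], [6, 8], [7]].
Step i=5: Q has 5 at row 2, column 2; remove 8 from row 2 of P and reverse-bump: 8 enters row 1 and ejects 5. So w(5) = 5. P is now [[3, 8], [6], [7]].
Step i=4: Q has 4 at row 3, column 1; remove 7 from row 3 of P and reverse-bump: 7 enters row 2 and ejects 6; 6 enters row 1 and ejects 3. So w(4) = 3. P is now [[6, 8], [7]].
Step i=3: Q has 3 at row 2, column 1; remove 7 from row 2 of P and reverse-bump: 7 enters row 1 and ejects 6. So w(3) = 6. P is now [[7, 8]].
Step i=2: Q has 2 at row 1, column 2; remove that cell from P, ejecting 8. So w(2) = 8. P is now [[7]].
Step i=1: Q has 1 at row 1, column 1; remove that cell from P, ejecting 7. So w(1) = 7. P is now [].

So w = 7 8 6 3 5 2 1 4.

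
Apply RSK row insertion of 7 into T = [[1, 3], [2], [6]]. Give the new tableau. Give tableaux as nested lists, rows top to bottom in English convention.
[[1, 3, 7], [2], [6]]

7 is larger than every entry of row 1, so it is appended to row 1. The new tableau is [[1, 3, 7], [2], [6]].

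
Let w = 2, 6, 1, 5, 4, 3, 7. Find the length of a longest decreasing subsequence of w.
4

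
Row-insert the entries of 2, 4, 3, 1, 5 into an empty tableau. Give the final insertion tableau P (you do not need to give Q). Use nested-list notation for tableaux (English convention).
P = [[1, 3, 5], [2], [4]]

After inserting 2: P = [[2]].
After inserting 4: P = [[2, 4]].
After inserting 3: P = [[2, 3], [4]].
After inserting 1: P = [[1, 3], [2], [4]].
After inserting 5: P = [[1, 3, 5], [2], [4]].

So P = [[1, 3, 5], [2], [4]].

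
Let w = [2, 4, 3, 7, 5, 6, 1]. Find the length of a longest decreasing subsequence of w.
3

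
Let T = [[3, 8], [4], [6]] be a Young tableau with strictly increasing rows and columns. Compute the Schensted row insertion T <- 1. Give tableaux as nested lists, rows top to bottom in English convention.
[[1, 8], [3], [4], [6]]

In row 1, 1 replaces 3 (the leftmost entry greater than 1); 3 is bumped to row 2. In row 2, 3 replaces 4 (the leftmost entry greater than 3); 4 is bumped to row 3. In row 3, 4 replaces 6 (the leftmost entry greater than 4); 6 is bumped to row 4. 6 starts a new row 4. The new tableau is [[1, 8], [3], [4], [6]].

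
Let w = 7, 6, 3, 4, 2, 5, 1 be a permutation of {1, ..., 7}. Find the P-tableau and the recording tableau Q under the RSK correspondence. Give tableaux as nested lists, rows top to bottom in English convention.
Insert each entry of the permutation into P by Schensted row insertion, recording in Q the position of each new cell.

Insert 7: appended to row 1. P = [[7]].
Insert 6: 6 bumps 7 from row 1; 7 starts row 2. P = [[6], [7]].
Insert 3: 3 bumps 6 from row 1; 6 bumps 7 from row 2; 7 starts row 3. P = [[3], [6], [7]].
Insert 4: appended to row 1. P = [[3, 4], [6], [7]].
Insert 2: 2 bumps 3 from row 1; 3 bumps 6 from row 2; 6 bumps 7 from row 3; 7 starts row 4. P = [[2, 4], [3], [6], [7]].
Insert 5: appended to row 1. P = [[2, 4, 5], [3], [6], [7]].
Insert 1: 1 bumps 2 from row 1; 2 bumps 3 from row 2; 3 bumps 6 from row 3; 6 bumps 7 from row 4; 7 starts row 5. P = [[1, 4, 5], [2], [3], [6], [7]].

So P = [[1, 4, 5], [2], [3], [6], [7]], Q = [[1, 4, 6], [2], [3], [5], [7]].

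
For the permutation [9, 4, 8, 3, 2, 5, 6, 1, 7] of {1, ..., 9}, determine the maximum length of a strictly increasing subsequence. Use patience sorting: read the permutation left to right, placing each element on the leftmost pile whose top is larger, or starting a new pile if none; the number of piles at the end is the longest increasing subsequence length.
4

9: new pile. tops = [9]
4: onto pile 1 (replacing 9). tops = [4]
8: new pile. tops = [4, 8]
3: onto pile 1 (replacing 4). tops = [3, 8]
2: onto pile 1 (replacing 3). tops = [2, 8]
5: onto pile 2 (replacing 8). tops = [2, 5]
6: new pile. tops = [2, 5, 6]
1: onto pile 1 (replacing 2). tops = [1, 5, 6]
7: new pile. tops = [1, 5, 6, 7]

4 piles, so the longest increasing subsequence has length 4.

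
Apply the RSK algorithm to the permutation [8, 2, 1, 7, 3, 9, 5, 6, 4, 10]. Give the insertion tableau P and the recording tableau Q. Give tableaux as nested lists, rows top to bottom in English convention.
Insert each entry of the permutation into P by Schensted row insertion, recording in Q the position of each new cell.

After inserting 8: P = [[8]].
After inserting 2: P = [[2], [8]].
After inserting 1: P = [[1], [2], [8]].
After inserting 7: P = [[1, 7], [2], [8]].
After inserting 3: P = [[1, 3], [2, 7], [8]].
After inserting 9: P = [[1, 3, 9], [2, 7], [8]].
After inserting 5: P = [[1, 3, 5], [2, 7, 9], [8]].
After inserting 6: P = [[1, 3, 5, 6], [2, 7, 9], [8]].
After inserting 4: P = [[1, 3, 4, 6], [2, 5, 9], [7], [8]].
After inserting 10: P = [[1, 3, 4, 6, 10], [2, 5, 9], [7], [8]].

So P = [[1, 3, 4, 6, 10], [2, 5, 9], [7], [8]], Q = [[1, 4, 6, 8, 10], [2, 5, 7], [3], [9]].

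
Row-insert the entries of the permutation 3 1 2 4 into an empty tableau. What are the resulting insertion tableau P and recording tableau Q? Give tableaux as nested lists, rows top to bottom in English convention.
P = [[1, 2, 4], [3]], Q = [[1, 3, 4], [2]]

Insert each entry of the permutation into P by Schensted row insertion, recording in Q the position of each new cell.

Insert 3: appended to row 1. P = [[3]], Q = [[1]].
Insert 1: 1 bumps 3 from row 1; 3 starts row 2. P = [[1], [3]], Q = [[1], [2]].
Insert 2: appended to row 1. P = [[1, 2], [3]], Q = [[1, 3], [2]].
Insert 4: appended to row 1. P = [[1, 2, 4], [3]], Q = [[1, 3, 4], [2]].

So P = [[1, 2, 4], [3]], Q = [[1, 3, 4], [2]].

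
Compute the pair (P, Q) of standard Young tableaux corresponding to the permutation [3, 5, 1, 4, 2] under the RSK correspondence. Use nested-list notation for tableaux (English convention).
P = [[1, 2], [3, 4], [5]], Q = [[1, 2], [3, 4], [5]]

Insert each entry of the permutation into P by Schensted row insertion, recording in Q the position of each new cell.

Insert 3: appended to row 1. P = [[3]].
Insert 5: appended to row 1. P = [[3, 5]].
Insert 1: 1 bumps 3 from row 1; 3 starts row 2. P = [[1, 5], [3]].
Insert 4: 4 bumps 5 from row 1; 5 appends to row 2. P = [[1, 4], [3, 5]].
Insert 2: 2 bumps 4 from row 1; 4 bumps 5 from row 2; 5 starts row 3. P = [[1, 2], [3, 4], [5]].

So P = [[1, 2], [3, 4], [5]], Q = [[1, 2], [3, 4], [5]].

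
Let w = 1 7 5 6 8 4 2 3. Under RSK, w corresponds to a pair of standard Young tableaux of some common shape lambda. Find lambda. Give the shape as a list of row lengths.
[4, 2, 1, 1]

Row-insert each entry into an empty tableau.

After inserting 1: P = [[1]].
After inserting 7: P = [[1, 7]].
After inserting 5: P = [[1, 5], [7]].
After inserting 6: P = [[1, 5, 6], [7]].
After inserting 8: P = [[1, 5, 6, 8], [7]].
After inserting 4: P = [[1, 4, 6, 8], [5], [7]].
After inserting 2: P = [[1, 2, 6, 8], [4], [5], [7]].
After inserting 3: P = [[1, 2, 3, 8], [4, 6], [5], [7]].

The final insertion tableau P = [[1, 2, 3, 8], [4, 6], [5], [7]] has shape [4, 2, 1, 1].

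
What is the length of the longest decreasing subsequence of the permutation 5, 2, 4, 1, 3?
3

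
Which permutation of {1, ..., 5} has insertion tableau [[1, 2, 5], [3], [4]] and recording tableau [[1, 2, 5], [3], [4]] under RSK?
1 4 3 2 5

Reverse RSK: for i = n, n-1, ..., 1, locate i in Q, remove the corresponding corner cell from P, and reverse-bump its entry up through P; the value ejected from row 1 is w(i).

So w = 1 4 3 2 5.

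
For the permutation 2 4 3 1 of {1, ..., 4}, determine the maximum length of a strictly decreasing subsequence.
3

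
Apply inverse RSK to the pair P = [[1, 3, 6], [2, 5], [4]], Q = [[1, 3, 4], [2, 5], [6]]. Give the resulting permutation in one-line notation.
Reverse RSK: for i = n, n-1, ..., 1, locate i in Q, remove the corresponding corner cell from P, and reverse-bump its entry up through P; the value ejected from row 1 is w(i).

So w = 4 2 5 6 3 1.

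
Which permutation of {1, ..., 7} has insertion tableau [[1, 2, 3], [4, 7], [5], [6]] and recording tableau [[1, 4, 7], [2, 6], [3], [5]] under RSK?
6 5 4 7 1 2 3

Reverse the RSK construction: for i from n down to 1, find the cell of Q containing i, remove the entry at that cell from P, and reverse-bump it up through P; the value ejected from row 1 is w(i).

Step i=7: Q has 7 at row 1, column 3; remove that cell from P, ejecting 3. So w(7) = 3. P is now [[1, 2], [4, 7], [5], [6]].
Step i=6: Q has 6 at row 2, column 2; remove 7 from row 2 of P and reverse-bump: 7 enters row 1 and ejects 2. So w(6) = 2. P is now [[1, 7], [4], [5], [6]].
Step i=5: Q has 5 at row 4, column 1; remove 6 from row 4 of P and reverse-bump: 6 enters row 3 and ejects 5; 5 enters row 2 and ejects 4; 4 enters row 1 and ejects 1. So w(5) = 1. P is now [[4, 7], [5], [6]].
Step i=4: Q has 4 at row 1, column 2; remove that cell from P, ejecting 7. So w(4) = 7. P is now [[4], [5], [6]].
Step i=3: Q has 3 at row 3, column 1; remove 6 from row 3 of P and reverse-bump: 6 enters row 2 and ejects 5; 5 enters row 1 and ejects 4. So w(3) = 4. P is now [[5], [6]].
Step i=2: Q has 2 at row 2, column 1; remove 6 from row 2 of P and reverse-bump: 6 enters row 1 and ejects 5. So w(2) = 5. P is now [[6]].
Step i=1: Q has 1 at row 1, column 1; remove that cell from P, ejecting 6. So w(1) = 6. P is now [].

So w = 6 5 4 7 1 2 3.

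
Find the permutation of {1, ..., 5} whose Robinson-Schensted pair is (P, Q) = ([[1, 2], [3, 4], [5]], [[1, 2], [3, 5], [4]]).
Reverse the RSK construction: for i from n down to 1, find the cell of Q containing i, remove the entry at that cell from P, and reverse-bump it up through P; the value ejected from row 1 is w(i).

Step i=5: Q has 5 at row 2, column 2; remove 4 from row 2 of P and reverse-bump: 4 enters row 1 and ejects 2. So w(5) = 2. P is now [[1, 4], [3], [5]].
Step i=4: Q has 4 at row 3, column 1; remove 5 from row 3 of P and reverse-bump: 5 enters row 2 and ejects 3; 3 enters row 1 and ejects 1. So w(4) = 1. P is now [[3, 4], [5]].
Step i=3: Q has 3 at row 2, column 1; remove 5 from row 2 of P and reverse-bump: 5 enters row 1 and ejects 4. So w(3) = 4. P is now [[3, 5]].
Step i=2: Q has 2 at row 1, column 2; remove that cell from P, ejecting 5. So w(2) = 5. P is now [[3]].
Step i=1: Q has 1 at row 1, column 1; remove that cell from P, ejecting 3. So w(1) = 3. P is now [].

So w = 3 5 4 1 2.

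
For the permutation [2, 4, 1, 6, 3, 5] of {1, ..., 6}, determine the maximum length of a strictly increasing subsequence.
3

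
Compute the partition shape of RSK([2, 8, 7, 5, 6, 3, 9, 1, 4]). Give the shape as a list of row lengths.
Row-insert each entry into an empty tableau.

After inserting 2: P = [[2]].
After inserting 8: P = [[2, 8]].
After inserting 7: P = [[2, 7], [8]].
After inserting 5: P = [[2, 5], [7], [8]].
After inserting 6: P = [[2, 5, 6], [7], [8]].
After inserting 3: P = [[2, 3, 6], [5], [7], [8]].
After inserting 9: P = [[2, 3, 6, 9], [5], [7], [8]].
After inserting 1: P = [[1, 3, 6, 9], [2], [5], [7], [8]].
After inserting 4: P = [[1, 3, 4, 9], [2, 6], [5], [7], [8]].

The final insertion tableau P = [[1, 3, 4, 9], [2, 6], [5], [7], [8]] has shape [4, 2, 1, 1, 1].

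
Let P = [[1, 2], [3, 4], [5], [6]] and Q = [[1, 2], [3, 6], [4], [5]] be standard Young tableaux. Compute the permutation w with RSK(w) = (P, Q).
Reverse RSK: for i = n, n-1, ..., 1, locate i in Q, remove the corresponding corner cell from P, and reverse-bump its entry up through P; the value ejected from row 1 is w(i).

So w = 3 6 5 4 1 2.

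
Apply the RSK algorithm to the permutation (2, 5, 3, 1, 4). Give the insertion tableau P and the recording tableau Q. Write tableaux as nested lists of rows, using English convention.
P = [[1, 3, 4], [2], [5]], Q = [[1, 2, 5], [3], [4]]

Insert each entry of the permutation into P by Schensted row insertion, recording in Q the position of each new cell.

After inserting 2: P = [[2]].
After inserting 5: P = [[2, 5]].
After inserting 3: P = [[2, 3], [5]].
After inserting 1: P = [[1, 3], [2], [5]].
After inserting 4: P = [[1, 3, 4], [2], [5]].

So P = [[1, 3, 4], [2], [5]], Q = [[1, 2, 5], [3], [4]].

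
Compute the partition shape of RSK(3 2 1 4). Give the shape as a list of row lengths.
Row-insert each entry into an empty tableau.

After inserting 3: P = [[3]].
After inserting 2: P = [[2], [3]].
After inserting 1: P = [[1], [2], [3]].
After inserting 4: P = [[1, 4], [2], [3]].

The final insertion tableau P = [[1, 4], [2], [3]] has shape [2, 1, 1].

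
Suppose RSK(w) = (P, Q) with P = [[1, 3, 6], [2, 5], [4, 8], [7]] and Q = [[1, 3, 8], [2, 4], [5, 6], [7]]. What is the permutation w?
7 4 8 5 2 3 1 6

Reverse the RSK construction: for i from n down to 1, find the cell of Q containing i, remove the entry at that cell from P, and reverse-bump it up through P; the value ejected from row 1 is w(i).

Step i=8: Q has 8 at row 1, column 3; remove that cell from P, ejecting 6. So w(8) = 6. P is now [[1, 3], [2, 5], [4, 8], [7]].
Step i=7: Q has 7 at row 4, column 1; remove 7 from row 4 of P and reverse-bump: 7 enters row 3 and ejects 4; 4 enters row 2 and ejects 2; 2 enters row 1 and ejects 1. So w(7) = 1. P is now [[2, 3], [4, 5], [7, 8]].
Step i=6: Q has 6 at row 3, column 2; remove 8 from row 3 of P and reverse-bump: 8 enters row 2 and ejects 5; 5 enters row 1 and ejects 3. So w(6) = 3. P is now [[2, 5], [4, 8], [7]].
Step i=5: Q has 5 at row 3, column 1; remove 7 from row 3 of P and reverse-bump: 7 enters row 2 and ejects 4; 4 enters row 1 and ejects 2. So w(5) = 2. P is now [[4, 5], [7, 8]].
Step i=4: Q has 4 at row 2, column 2; remove 8 from row 2 of P and reverse-bump: 8 enters row 1 and ejects 5. So w(4) = 5. P is now [[4, 8], [7]].
Step i=3: Q has 3 at row 1, column 2; remove that cell from P, ejecting 8. So w(3) = 8. P is now [[4], [7]].
Step i=2: Q has 2 at row 2, column 1; remove 7 from row 2 of P and reverse-bump: 7 enters row 1 and ejects 4. So w(2) = 4. P is now [[7]].
Step i=1: Q has 1 at row 1, column 1; remove that cell from P, ejecting 7. So w(1) = 7. P is now [].

So w = 7 4 8 5 2 3 1 6.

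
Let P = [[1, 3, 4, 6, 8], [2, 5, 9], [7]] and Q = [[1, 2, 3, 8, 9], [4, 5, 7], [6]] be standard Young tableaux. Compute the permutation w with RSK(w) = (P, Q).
Reverse RSK: for i = n, n-1, ..., 1, locate i in Q, remove the corresponding corner cell from P, and reverse-bump its entry up through P; the value ejected from row 1 is w(i).

So w = 2 7 9 1 5 3 4 6 8.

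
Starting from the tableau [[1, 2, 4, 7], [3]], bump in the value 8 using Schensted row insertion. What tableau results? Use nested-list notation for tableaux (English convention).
[[1, 2, 4, 7, 8], [3]]

8 is larger than every entry of row 1, so it is appended to row 1. The new tableau is [[1, 2, 4, 7, 8], [3]].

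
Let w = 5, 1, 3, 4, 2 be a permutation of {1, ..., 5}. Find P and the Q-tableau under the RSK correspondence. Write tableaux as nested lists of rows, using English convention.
Insert each entry of the permutation into P by Schensted row insertion, recording in Q the position of each new cell.

Insert 5: appended to row 1. P = [[5]].
Insert 1: 1 bumps 5 from row 1; 5 starts row 2. P = [[1], [5]].
Insert 3: appended to row 1. P = [[1, 3], [5]].
Insert 4: appended to row 1. P = [[1, 3, 4], [5]].
Insert 2: 2 bumps 3 from row 1; 3 bumps 5 from row 2; 5 starts row 3. P = [[1, 2, 4], [3], [5]].

So P = [[1, 2, 4], [3], [5]], Q = [[1, 3, 4], [2], [5]].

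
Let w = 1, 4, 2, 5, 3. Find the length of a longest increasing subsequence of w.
3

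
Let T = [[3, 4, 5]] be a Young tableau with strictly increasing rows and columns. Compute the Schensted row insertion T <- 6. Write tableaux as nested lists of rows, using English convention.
6 is larger than every entry of row 1, so it is appended to row 1. The new tableau is [[3, 4, 5, 6]].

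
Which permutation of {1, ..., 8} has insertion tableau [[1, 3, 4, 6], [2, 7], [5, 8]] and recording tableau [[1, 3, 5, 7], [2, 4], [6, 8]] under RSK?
5 2 8 3 4 1 7 6

Reverse the RSK construction: for i from n down to 1, find the cell of Q containing i, remove the entry at that cell from P, and reverse-bump it up through P; the value ejected from row 1 is w(i).

Step i=8: Q has 8 at row 3, column 2; remove 8 from row 3 of P and reverse-bump: 8 enters row 2 and ejects 7; 7 enters row 1 and ejects 6. So w(8) = 6. P is now [[1, 3, 4, 7], [2, 8], [5]].
Step i=7: Q has 7 at row 1, column 4; remove that cell from P, ejecting 7. So w(7) = 7. P is now [[1, 3, 4], [2, 8], [5]].
Step i=6: Q has 6 at row 3, column 1; remove 5 from row 3 of P and reverse-bump: 5 enters row 2 and ejects 2; 2 enters row 1 and ejects 1. So w(6) = 1. P is now [[2, 3, 4], [5, 8]].
Step i=5: Q has 5 at row 1, column 3; remove that cell from P, ejecting 4. So w(5) = 4. P is now [[2, 3], [5, 8]].
Step i=4: Q has 4 at row 2, column 2; remove 8 from row 2 of P and reverse-bump: 8 enters row 1 and ejects 3. So w(4) = 3. P is now [[2, 8], [5]].
Step i=3: Q has 3 at row 1, column 2; remove that cell from P, ejecting 8. So w(3) = 8. P is now [[2], [5]].
Step i=2: Q has 2 at row 2, column 1; remove 5 from row 2 of P and reverse-bump: 5 enters row 1 and ejects 2. So w(2) = 2. P is now [[5]].
Step i=1: Q has 1 at row 1, column 1; remove that cell from P, ejecting 5. So w(1) = 5. P is now [].

So w = 5 2 8 3 4 1 7 6.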